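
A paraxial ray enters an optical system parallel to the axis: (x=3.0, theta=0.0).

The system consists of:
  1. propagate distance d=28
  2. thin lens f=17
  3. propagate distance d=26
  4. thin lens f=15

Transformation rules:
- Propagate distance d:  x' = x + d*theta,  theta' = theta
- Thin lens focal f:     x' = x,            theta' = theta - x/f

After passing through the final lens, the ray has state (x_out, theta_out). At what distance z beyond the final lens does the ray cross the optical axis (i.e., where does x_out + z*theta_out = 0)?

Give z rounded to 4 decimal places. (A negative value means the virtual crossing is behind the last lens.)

Answer: -22.5000

Derivation:
Initial: x=3.0000 theta=0.0000
After 1 (propagate distance d=28): x=3.0000 theta=0.0000
After 2 (thin lens f=17): x=3.0000 theta=-3/17 (≈-0.1765)
After 3 (propagate distance d=26): x=-27/17 (≈-1.5882) theta=-3/17 (≈-0.1765)
After 4 (thin lens f=15): x=-27/17 (≈-1.5882) theta=-6/85 (≈-0.0706)
z_focus = -x_out/theta_out = -(-27/17)/(-6/85) = -22.5000
Rounded to 4 decimal places: z = -22.5000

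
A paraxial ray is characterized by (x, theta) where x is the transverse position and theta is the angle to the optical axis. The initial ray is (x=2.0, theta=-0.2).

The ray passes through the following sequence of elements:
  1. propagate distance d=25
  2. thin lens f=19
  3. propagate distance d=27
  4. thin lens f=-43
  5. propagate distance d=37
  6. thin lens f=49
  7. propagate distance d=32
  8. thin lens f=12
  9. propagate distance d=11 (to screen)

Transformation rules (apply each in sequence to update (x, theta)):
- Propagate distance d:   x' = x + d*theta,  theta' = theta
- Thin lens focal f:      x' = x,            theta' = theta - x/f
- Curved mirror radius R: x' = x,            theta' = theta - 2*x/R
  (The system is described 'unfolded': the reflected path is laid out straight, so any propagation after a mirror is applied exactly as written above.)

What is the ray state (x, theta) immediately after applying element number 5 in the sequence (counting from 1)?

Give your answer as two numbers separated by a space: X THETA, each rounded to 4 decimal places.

Initial: x=2.0000 theta=-0.2000
After 1 (propagate distance d=25): x=-3.0000 theta=-0.2000
After 2 (thin lens f=19): x=-3.0000 theta=-4/95 (≈-0.0421)
After 3 (propagate distance d=27): x=-393/95 (≈-4.1368) theta=-4/95 (≈-0.0421)
After 4 (thin lens f=-43): x=-393/95 (≈-4.1368) theta=-113/817 (≈-0.1383)
After 5 (propagate distance d=37): x=-37804/4085 (≈-9.2543) theta=-113/817 (≈-0.1383)
Rounded to 4 decimal places: x = -9.2543, theta = -0.1383

Answer: -9.2543 -0.1383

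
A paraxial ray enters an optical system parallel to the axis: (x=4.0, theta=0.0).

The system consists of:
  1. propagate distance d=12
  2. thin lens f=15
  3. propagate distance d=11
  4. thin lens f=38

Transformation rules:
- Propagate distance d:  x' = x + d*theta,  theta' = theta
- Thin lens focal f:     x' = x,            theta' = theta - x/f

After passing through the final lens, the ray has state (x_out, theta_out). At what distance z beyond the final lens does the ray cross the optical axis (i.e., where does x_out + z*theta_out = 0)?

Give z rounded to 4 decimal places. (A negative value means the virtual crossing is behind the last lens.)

Answer: 3.6190

Derivation:
Initial: x=4.0000 theta=0.0000
After 1 (propagate distance d=12): x=4.0000 theta=0.0000
After 2 (thin lens f=15): x=4.0000 theta=-4/15 (≈-0.2667)
After 3 (propagate distance d=11): x=16/15 (≈1.0667) theta=-4/15 (≈-0.2667)
After 4 (thin lens f=38): x=16/15 (≈1.0667) theta=-28/95 (≈-0.2947)
z_focus = -x_out/theta_out = -(16/15)/(-28/95) = 76/21 ≈ 3.6190
Rounded to 4 decimal places: z = 3.6190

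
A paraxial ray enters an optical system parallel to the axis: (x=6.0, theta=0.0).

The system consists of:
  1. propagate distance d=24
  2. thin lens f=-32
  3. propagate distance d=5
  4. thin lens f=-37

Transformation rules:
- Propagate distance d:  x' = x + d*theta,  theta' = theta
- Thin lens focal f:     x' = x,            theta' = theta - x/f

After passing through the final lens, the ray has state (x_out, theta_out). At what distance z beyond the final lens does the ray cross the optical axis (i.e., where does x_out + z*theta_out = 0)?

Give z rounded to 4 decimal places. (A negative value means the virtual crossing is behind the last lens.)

Answer: -18.5000

Derivation:
Initial: x=6.0000 theta=0.0000
After 1 (propagate distance d=24): x=6.0000 theta=0.0000
After 2 (thin lens f=-32): x=6.0000 theta=0.1875
After 3 (propagate distance d=5): x=6.9375 theta=0.1875
After 4 (thin lens f=-37): x=6.9375 theta=0.3750
z_focus = -x_out/theta_out = -(6.9375)/(0.3750) = -18.5000
Rounded to 4 decimal places: z = -18.5000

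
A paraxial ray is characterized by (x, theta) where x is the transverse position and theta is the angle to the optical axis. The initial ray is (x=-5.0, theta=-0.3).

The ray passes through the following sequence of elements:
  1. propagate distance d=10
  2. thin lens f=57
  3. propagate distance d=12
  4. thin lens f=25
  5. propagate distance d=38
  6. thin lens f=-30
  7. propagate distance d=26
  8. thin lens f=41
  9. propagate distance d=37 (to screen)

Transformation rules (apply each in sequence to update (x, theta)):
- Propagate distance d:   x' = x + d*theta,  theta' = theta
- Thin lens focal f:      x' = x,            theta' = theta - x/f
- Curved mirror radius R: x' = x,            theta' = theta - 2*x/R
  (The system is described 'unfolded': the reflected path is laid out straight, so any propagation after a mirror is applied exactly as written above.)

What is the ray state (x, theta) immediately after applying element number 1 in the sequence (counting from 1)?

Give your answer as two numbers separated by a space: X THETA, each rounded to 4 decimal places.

Answer: -8.0000 -0.3000

Derivation:
Initial: x=-5.0000 theta=-0.3000
After 1 (propagate distance d=10): x=-8.0000 theta=-0.3000
Rounded to 4 decimal places: x = -8.0000, theta = -0.3000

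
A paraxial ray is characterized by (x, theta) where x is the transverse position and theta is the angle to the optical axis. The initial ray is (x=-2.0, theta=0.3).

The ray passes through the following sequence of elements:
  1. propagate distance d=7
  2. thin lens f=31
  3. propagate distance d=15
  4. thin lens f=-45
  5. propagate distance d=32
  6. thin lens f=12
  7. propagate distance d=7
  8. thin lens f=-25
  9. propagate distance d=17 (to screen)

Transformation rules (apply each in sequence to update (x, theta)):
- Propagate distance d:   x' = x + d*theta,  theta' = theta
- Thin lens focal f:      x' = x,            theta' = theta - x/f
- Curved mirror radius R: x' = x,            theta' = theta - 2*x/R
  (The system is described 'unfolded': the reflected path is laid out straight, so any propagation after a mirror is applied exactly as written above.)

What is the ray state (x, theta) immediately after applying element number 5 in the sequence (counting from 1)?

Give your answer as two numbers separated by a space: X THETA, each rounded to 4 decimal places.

Initial: x=-2.0000 theta=0.3000
After 1 (propagate distance d=7): x=0.1000 theta=0.3000
After 2 (thin lens f=31): x=0.1000 theta=46/155 (≈0.2968)
After 3 (propagate distance d=15): x=1411/310 (≈4.5516) theta=46/155 (≈0.2968)
After 4 (thin lens f=-45): x=1411/310 (≈4.5516) theta=5551/13950 (≈0.3979)
After 5 (propagate distance d=32): x=241127/13950 (≈17.2851) theta=5551/13950 (≈0.3979)
Rounded to 4 decimal places: x = 17.2851, theta = 0.3979

Answer: 17.2851 0.3979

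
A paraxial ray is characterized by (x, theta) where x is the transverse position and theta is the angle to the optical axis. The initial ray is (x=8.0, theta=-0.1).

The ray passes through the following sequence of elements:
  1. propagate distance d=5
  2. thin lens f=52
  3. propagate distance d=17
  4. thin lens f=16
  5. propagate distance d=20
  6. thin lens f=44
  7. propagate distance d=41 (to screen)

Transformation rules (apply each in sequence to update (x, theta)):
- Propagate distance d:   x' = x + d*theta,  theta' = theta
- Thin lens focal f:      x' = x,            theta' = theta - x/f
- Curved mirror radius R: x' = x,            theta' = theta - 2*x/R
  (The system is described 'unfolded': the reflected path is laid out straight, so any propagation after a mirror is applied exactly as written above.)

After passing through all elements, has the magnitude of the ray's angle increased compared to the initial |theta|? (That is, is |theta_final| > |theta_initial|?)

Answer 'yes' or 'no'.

Initial: x=8.0000 theta=-0.1000
After 1 (propagate distance d=5): x=7.5000 theta=-0.1000
After 2 (thin lens f=52): x=7.5000 theta=-127/520 (≈-0.2442)
After 3 (propagate distance d=17): x=1741/520 (≈3.3481) theta=-127/520 (≈-0.2442)
After 4 (thin lens f=16): x=1741/520 (≈3.3481) theta=-3773/8320 (≈-0.4535)
After 5 (propagate distance d=20): x=-11901/2080 (≈-5.7216) theta=-3773/8320 (≈-0.4535)
After 6 (thin lens f=44): x=-11901/2080 (≈-5.7216) theta=-14801/45760 (≈-0.3234)
After 7 (propagate distance d=41 (to screen)): x=-868663/45760 (≈-18.9830) theta=-14801/45760 (≈-0.3234)
|theta_initial|=0.1000 |theta_final|=14801/45760 (≈0.3234) -> increased

Answer: yes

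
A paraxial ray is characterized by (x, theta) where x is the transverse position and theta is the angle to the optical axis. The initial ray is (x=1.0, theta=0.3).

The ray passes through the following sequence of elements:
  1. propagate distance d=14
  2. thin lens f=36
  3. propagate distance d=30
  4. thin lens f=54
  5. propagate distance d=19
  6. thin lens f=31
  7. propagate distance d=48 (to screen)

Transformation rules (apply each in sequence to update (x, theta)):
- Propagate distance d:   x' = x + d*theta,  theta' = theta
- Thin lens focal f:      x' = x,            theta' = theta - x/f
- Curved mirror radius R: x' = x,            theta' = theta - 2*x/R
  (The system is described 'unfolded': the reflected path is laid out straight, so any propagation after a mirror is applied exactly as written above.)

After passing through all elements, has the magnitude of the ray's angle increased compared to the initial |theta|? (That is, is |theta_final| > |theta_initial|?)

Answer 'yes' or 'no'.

Initial: x=1.0000 theta=0.3000
After 1 (propagate distance d=14): x=5.2000 theta=0.3000
After 2 (thin lens f=36): x=5.2000 theta=7/45 (≈0.1556)
After 3 (propagate distance d=30): x=148/15 (≈9.8667) theta=7/45 (≈0.1556)
After 4 (thin lens f=54): x=148/15 (≈9.8667) theta=-11/405 (≈-0.0272)
After 5 (propagate distance d=19): x=3787/405 (≈9.3506) theta=-11/405 (≈-0.0272)
After 6 (thin lens f=31): x=3787/405 (≈9.3506) theta=-1376/4185 (≈-0.3288)
After 7 (propagate distance d=48 (to screen)): x=-80747/12555 (≈-6.4315) theta=-1376/4185 (≈-0.3288)
|theta_initial|=0.3000 |theta_final|=1376/4185 (≈0.3288) -> increased

Answer: yes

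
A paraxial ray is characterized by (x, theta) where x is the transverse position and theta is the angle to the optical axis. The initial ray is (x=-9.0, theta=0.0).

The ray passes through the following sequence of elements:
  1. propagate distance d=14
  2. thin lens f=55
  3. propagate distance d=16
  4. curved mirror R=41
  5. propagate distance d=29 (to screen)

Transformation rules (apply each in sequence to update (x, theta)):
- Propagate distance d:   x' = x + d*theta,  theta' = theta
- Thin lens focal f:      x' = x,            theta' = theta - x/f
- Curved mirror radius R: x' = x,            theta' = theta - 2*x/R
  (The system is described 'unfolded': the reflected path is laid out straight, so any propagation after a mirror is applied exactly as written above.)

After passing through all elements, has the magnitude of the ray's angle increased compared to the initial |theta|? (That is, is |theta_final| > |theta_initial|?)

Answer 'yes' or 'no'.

Initial: x=-9.0000 theta=0.0000
After 1 (propagate distance d=14): x=-9.0000 theta=0.0000
After 2 (thin lens f=55): x=-9.0000 theta=9/55 (≈0.1636)
After 3 (propagate distance d=16): x=-351/55 (≈-6.3818) theta=9/55 (≈0.1636)
After 4 (curved mirror R=41): x=-351/55 (≈-6.3818) theta=1071/2255 (≈0.4749)
After 5 (propagate distance d=29 (to screen)): x=16668/2255 (≈7.3916) theta=1071/2255 (≈0.4749)
|theta_initial|=0.0000 |theta_final|=1071/2255 (≈0.4749) -> increased

Answer: yes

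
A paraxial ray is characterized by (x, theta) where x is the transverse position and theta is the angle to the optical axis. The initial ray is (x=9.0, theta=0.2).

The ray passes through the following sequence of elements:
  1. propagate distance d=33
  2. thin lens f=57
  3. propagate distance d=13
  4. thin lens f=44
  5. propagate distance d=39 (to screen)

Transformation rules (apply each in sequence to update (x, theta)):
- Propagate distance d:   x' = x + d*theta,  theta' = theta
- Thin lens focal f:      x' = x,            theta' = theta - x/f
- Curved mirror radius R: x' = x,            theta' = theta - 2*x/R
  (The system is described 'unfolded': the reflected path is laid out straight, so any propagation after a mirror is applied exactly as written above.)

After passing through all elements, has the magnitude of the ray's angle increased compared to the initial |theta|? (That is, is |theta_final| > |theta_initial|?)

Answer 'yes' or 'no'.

Initial: x=9.0000 theta=0.2000
After 1 (propagate distance d=33): x=15.6000 theta=0.2000
After 2 (thin lens f=57): x=15.6000 theta=-7/95 (≈-0.0737)
After 3 (propagate distance d=13): x=1391/95 (≈14.6421) theta=-7/95 (≈-0.0737)
After 4 (thin lens f=44): x=1391/95 (≈14.6421) theta=-1699/4180 (≈-0.4065)
After 5 (propagate distance d=39 (to screen)): x=-5057/4180 (≈-1.2098) theta=-1699/4180 (≈-0.4065)
|theta_initial|=0.2000 |theta_final|=1699/4180 (≈0.4065) -> increased

Answer: yes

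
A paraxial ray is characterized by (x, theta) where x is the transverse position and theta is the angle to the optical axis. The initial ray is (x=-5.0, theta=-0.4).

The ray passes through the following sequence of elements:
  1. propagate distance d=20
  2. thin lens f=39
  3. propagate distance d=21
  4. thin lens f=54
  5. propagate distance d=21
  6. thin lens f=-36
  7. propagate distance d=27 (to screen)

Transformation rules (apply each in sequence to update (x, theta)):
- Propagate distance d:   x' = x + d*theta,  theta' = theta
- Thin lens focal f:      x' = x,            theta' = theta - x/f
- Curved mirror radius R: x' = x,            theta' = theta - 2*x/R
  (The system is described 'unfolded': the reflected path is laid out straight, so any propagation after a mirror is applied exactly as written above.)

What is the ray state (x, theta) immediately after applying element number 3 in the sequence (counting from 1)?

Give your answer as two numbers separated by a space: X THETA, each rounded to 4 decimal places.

Initial: x=-5.0000 theta=-0.4000
After 1 (propagate distance d=20): x=-13.0000 theta=-0.4000
After 2 (thin lens f=39): x=-13.0000 theta=-1/15 (≈-0.0667)
After 3 (propagate distance d=21): x=-14.4000 theta=-1/15 (≈-0.0667)
Rounded to 4 decimal places: x = -14.4000, theta = -0.0667

Answer: -14.4000 -0.0667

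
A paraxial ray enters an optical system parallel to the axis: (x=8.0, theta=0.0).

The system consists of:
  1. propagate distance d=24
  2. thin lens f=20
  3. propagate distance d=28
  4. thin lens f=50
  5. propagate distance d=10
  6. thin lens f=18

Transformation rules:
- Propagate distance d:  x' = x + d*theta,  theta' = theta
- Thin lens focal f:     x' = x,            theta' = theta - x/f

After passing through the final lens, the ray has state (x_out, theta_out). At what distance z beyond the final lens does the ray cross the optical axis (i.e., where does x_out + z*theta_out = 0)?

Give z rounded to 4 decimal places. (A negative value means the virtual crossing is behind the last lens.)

Answer: 230.6250

Derivation:
Initial: x=8.0000 theta=0.0000
After 1 (propagate distance d=24): x=8.0000 theta=0.0000
After 2 (thin lens f=20): x=8.0000 theta=-0.4000
After 3 (propagate distance d=28): x=-3.2000 theta=-0.4000
After 4 (thin lens f=50): x=-3.2000 theta=-0.3360
After 5 (propagate distance d=10): x=-6.5600 theta=-0.3360
After 6 (thin lens f=18): x=-6.5600 theta=32/1125 (≈0.0284)
z_focus = -x_out/theta_out = -(-6.5600)/(32/1125) = 230.6250
Rounded to 4 decimal places: z = 230.6250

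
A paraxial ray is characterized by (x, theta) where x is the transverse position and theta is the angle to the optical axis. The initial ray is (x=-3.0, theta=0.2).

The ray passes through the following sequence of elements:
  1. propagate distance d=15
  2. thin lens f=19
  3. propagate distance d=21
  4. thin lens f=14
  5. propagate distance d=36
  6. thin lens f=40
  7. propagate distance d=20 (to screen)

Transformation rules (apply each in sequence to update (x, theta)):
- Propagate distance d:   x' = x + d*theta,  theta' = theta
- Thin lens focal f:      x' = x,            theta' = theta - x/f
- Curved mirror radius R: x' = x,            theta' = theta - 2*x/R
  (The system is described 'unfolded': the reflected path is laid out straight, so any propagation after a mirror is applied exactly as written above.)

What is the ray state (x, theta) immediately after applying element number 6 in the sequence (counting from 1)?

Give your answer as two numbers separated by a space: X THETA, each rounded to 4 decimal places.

Answer: 0.6000 -0.1150

Derivation:
Initial: x=-3.0000 theta=0.2000
After 1 (propagate distance d=15): x=0.0000 theta=0.2000
After 2 (thin lens f=19): x=0.0000 theta=0.2000
After 3 (propagate distance d=21): x=4.2000 theta=0.2000
After 4 (thin lens f=14): x=4.2000 theta=-0.1000
After 5 (propagate distance d=36): x=0.6000 theta=-0.1000
After 6 (thin lens f=40): x=0.6000 theta=-0.1150
Rounded to 4 decimal places: x = 0.6000, theta = -0.1150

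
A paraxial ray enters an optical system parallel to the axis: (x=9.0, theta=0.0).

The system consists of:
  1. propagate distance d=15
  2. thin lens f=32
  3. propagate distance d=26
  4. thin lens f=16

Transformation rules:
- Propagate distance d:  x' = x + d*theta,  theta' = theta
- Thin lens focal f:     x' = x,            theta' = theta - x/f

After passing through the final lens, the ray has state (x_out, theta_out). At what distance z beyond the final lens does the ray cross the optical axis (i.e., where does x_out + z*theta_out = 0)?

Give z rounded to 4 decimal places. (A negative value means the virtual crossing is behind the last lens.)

Answer: 4.3636

Derivation:
Initial: x=9.0000 theta=0.0000
After 1 (propagate distance d=15): x=9.0000 theta=0.0000
After 2 (thin lens f=32): x=9.0000 theta=-9/32 (≈-0.2813)
After 3 (propagate distance d=26): x=1.6875 theta=-9/32 (≈-0.2813)
After 4 (thin lens f=16): x=1.6875 theta=-99/256 (≈-0.3867)
z_focus = -x_out/theta_out = -(1.6875)/(-99/256) = 48/11 ≈ 4.3636
Rounded to 4 decimal places: z = 4.3636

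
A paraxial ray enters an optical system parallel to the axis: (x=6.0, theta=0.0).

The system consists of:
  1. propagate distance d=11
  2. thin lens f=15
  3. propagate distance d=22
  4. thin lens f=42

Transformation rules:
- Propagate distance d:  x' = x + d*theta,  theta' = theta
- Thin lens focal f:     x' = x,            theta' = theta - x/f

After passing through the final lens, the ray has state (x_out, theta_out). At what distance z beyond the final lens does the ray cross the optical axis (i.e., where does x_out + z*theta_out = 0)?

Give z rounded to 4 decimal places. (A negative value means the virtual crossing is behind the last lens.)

Initial: x=6.0000 theta=0.0000
After 1 (propagate distance d=11): x=6.0000 theta=0.0000
After 2 (thin lens f=15): x=6.0000 theta=-0.4000
After 3 (propagate distance d=22): x=-2.8000 theta=-0.4000
After 4 (thin lens f=42): x=-2.8000 theta=-1/3 (≈-0.3333)
z_focus = -x_out/theta_out = -(-2.8000)/(-1/3) = -8.4000
Rounded to 4 decimal places: z = -8.4000

Answer: -8.4000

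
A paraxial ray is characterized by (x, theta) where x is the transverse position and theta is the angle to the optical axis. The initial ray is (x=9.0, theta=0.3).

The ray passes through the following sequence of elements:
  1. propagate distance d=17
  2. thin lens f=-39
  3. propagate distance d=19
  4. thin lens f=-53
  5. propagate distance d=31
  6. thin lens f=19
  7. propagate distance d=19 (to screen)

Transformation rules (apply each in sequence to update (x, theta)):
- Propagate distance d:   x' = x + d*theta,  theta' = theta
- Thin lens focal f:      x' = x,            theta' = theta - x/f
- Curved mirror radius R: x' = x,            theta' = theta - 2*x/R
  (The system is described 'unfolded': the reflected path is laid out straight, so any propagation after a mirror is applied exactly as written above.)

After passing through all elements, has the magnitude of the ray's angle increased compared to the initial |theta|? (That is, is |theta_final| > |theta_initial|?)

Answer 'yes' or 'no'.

Answer: yes

Derivation:
Initial: x=9.0000 theta=0.3000
After 1 (propagate distance d=17): x=14.1000 theta=0.3000
After 2 (thin lens f=-39): x=14.1000 theta=43/65 (≈0.6615)
After 3 (propagate distance d=19): x=3467/130 (≈26.6692) theta=43/65 (≈0.6615)
After 4 (thin lens f=-53): x=3467/130 (≈26.6692) theta=1605/1378 (≈1.1647)
After 5 (propagate distance d=31): x=216263/3445 (≈62.7759) theta=1605/1378 (≈1.1647)
After 6 (thin lens f=19): x=216263/3445 (≈62.7759) theta=-280051/130910 (≈-2.1393)
After 7 (propagate distance d=19 (to screen)): x=30495/1378 (≈22.1299) theta=-280051/130910 (≈-2.1393)
|theta_initial|=0.3000 |theta_final|=280051/130910 (≈2.1393) -> increased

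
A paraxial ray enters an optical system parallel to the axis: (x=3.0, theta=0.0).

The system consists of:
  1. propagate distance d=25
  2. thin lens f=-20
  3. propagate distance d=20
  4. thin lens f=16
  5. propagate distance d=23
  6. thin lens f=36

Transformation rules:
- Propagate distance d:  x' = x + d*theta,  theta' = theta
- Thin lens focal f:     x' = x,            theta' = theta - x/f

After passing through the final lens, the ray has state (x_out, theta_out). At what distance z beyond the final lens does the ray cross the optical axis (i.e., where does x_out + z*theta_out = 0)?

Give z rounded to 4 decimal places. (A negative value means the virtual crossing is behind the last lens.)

Answer: 3.3277

Derivation:
Initial: x=3.0000 theta=0.0000
After 1 (propagate distance d=25): x=3.0000 theta=0.0000
After 2 (thin lens f=-20): x=3.0000 theta=0.1500
After 3 (propagate distance d=20): x=6.0000 theta=0.1500
After 4 (thin lens f=16): x=6.0000 theta=-0.2250
After 5 (propagate distance d=23): x=0.8250 theta=-0.2250
After 6 (thin lens f=36): x=0.8250 theta=-119/480 (≈-0.2479)
z_focus = -x_out/theta_out = -(0.8250)/(-119/480) = 396/119 ≈ 3.3277
Rounded to 4 decimal places: z = 3.3277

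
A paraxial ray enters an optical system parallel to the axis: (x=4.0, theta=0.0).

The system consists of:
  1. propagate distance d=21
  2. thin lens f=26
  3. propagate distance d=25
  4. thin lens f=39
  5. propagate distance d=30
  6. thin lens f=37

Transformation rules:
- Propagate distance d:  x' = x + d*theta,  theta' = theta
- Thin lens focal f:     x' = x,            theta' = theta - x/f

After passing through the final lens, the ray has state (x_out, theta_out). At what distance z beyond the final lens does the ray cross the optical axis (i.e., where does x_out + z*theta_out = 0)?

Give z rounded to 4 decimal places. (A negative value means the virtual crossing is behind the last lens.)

Answer: -134.6614

Derivation:
Initial: x=4.0000 theta=0.0000
After 1 (propagate distance d=21): x=4.0000 theta=0.0000
After 2 (thin lens f=26): x=4.0000 theta=-2/13 (≈-0.1538)
After 3 (propagate distance d=25): x=2/13 (≈0.1538) theta=-2/13 (≈-0.1538)
After 4 (thin lens f=39): x=2/13 (≈0.1538) theta=-80/507 (≈-0.1578)
After 5 (propagate distance d=30): x=-774/169 (≈-4.5799) theta=-80/507 (≈-0.1578)
After 6 (thin lens f=37): x=-774/169 (≈-4.5799) theta=-638/18759 (≈-0.0340)
z_focus = -x_out/theta_out = -(-774/169)/(-638/18759) = -42957/319 ≈ -134.6614
Rounded to 4 decimal places: z = -134.6614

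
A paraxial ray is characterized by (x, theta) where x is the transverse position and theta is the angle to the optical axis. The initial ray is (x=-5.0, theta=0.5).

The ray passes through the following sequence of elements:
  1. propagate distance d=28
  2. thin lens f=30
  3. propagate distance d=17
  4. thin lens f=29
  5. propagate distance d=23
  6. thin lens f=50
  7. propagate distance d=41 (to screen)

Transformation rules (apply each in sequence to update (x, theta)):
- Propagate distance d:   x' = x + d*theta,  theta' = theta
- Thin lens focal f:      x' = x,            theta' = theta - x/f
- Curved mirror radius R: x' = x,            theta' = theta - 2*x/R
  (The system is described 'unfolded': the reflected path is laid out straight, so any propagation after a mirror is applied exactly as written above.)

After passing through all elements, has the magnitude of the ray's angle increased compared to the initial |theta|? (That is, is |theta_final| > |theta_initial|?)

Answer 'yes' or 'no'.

Initial: x=-5.0000 theta=0.5000
After 1 (propagate distance d=28): x=9.0000 theta=0.5000
After 2 (thin lens f=30): x=9.0000 theta=0.2000
After 3 (propagate distance d=17): x=12.4000 theta=0.2000
After 4 (thin lens f=29): x=12.4000 theta=-33/145 (≈-0.2276)
After 5 (propagate distance d=23): x=1039/145 (≈7.1655) theta=-33/145 (≈-0.2276)
After 6 (thin lens f=50): x=1039/145 (≈7.1655) theta=-2689/7250 (≈-0.3709)
After 7 (propagate distance d=41 (to screen)): x=-58299/7250 (≈-8.0412) theta=-2689/7250 (≈-0.3709)
|theta_initial|=0.5000 |theta_final|=2689/7250 (≈0.3709) -> not increased

Answer: no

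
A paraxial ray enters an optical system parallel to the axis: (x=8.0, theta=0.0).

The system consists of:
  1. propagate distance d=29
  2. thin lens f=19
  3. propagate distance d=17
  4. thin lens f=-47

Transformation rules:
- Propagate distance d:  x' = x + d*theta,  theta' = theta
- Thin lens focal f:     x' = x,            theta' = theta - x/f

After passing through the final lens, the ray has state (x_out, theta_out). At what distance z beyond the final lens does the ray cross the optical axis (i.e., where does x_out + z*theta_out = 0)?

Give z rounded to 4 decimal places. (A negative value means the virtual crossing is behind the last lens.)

Answer: 2.0889

Derivation:
Initial: x=8.0000 theta=0.0000
After 1 (propagate distance d=29): x=8.0000 theta=0.0000
After 2 (thin lens f=19): x=8.0000 theta=-8/19 (≈-0.4211)
After 3 (propagate distance d=17): x=16/19 (≈0.8421) theta=-8/19 (≈-0.4211)
After 4 (thin lens f=-47): x=16/19 (≈0.8421) theta=-360/893 (≈-0.4031)
z_focus = -x_out/theta_out = -(16/19)/(-360/893) = 94/45 ≈ 2.0889
Rounded to 4 decimal places: z = 2.0889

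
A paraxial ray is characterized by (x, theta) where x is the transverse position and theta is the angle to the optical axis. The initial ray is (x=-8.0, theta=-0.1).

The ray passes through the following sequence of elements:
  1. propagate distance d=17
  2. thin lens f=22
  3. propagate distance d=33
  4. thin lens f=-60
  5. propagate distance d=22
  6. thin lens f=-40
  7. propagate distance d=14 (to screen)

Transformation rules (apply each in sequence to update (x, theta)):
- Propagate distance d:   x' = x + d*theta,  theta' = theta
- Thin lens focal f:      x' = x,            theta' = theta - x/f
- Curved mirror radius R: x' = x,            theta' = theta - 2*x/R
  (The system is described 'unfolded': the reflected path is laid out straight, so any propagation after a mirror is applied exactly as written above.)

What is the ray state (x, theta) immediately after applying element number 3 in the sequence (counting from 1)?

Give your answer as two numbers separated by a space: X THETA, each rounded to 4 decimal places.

Answer: 1.5500 0.3409

Derivation:
Initial: x=-8.0000 theta=-0.1000
After 1 (propagate distance d=17): x=-9.7000 theta=-0.1000
After 2 (thin lens f=22): x=-9.7000 theta=15/44 (≈0.3409)
After 3 (propagate distance d=33): x=1.5500 theta=15/44 (≈0.3409)
Rounded to 4 decimal places: x = 1.5500, theta = 0.3409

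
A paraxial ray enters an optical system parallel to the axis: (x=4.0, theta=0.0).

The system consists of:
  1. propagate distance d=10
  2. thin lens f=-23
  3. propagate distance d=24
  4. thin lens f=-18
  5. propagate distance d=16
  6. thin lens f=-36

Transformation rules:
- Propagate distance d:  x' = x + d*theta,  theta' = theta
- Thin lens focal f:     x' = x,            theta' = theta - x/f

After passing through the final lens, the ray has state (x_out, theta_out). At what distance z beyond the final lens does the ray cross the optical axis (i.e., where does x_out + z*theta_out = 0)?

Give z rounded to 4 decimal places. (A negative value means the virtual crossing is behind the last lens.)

Answer: -16.0663

Derivation:
Initial: x=4.0000 theta=0.0000
After 1 (propagate distance d=10): x=4.0000 theta=0.0000
After 2 (thin lens f=-23): x=4.0000 theta=4/23 (≈0.1739)
After 3 (propagate distance d=24): x=188/23 (≈8.1739) theta=4/23 (≈0.1739)
After 4 (thin lens f=-18): x=188/23 (≈8.1739) theta=130/207 (≈0.6280)
After 5 (propagate distance d=16): x=164/9 (≈18.2222) theta=130/207 (≈0.6280)
After 6 (thin lens f=-36): x=164/9 (≈18.2222) theta=2113/1863 (≈1.1342)
z_focus = -x_out/theta_out = -(164/9)/(2113/1863) = -33948/2113 ≈ -16.0663
Rounded to 4 decimal places: z = -16.0663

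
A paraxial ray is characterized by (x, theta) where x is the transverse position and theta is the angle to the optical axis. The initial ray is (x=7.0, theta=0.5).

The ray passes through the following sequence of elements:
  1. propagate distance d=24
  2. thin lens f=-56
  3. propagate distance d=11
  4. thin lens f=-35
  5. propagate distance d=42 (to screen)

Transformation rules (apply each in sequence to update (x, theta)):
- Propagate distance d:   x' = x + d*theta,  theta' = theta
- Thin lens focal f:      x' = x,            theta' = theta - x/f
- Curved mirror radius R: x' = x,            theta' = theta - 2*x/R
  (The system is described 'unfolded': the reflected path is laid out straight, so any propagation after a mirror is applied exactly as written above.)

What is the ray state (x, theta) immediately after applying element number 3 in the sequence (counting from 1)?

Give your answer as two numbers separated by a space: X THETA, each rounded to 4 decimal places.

Initial: x=7.0000 theta=0.5000
After 1 (propagate distance d=24): x=19.0000 theta=0.5000
After 2 (thin lens f=-56): x=19.0000 theta=47/56 (≈0.8393)
After 3 (propagate distance d=11): x=1581/56 (≈28.2321) theta=47/56 (≈0.8393)
Rounded to 4 decimal places: x = 28.2321, theta = 0.8393

Answer: 28.2321 0.8393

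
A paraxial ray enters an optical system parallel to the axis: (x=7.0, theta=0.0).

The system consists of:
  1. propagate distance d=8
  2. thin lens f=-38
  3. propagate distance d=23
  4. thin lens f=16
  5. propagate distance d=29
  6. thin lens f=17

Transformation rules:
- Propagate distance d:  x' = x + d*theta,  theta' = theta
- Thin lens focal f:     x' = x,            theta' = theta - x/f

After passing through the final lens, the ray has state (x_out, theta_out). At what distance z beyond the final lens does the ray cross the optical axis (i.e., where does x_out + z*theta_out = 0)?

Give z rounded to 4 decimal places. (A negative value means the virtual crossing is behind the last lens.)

Answer: -12.8280

Derivation:
Initial: x=7.0000 theta=0.0000
After 1 (propagate distance d=8): x=7.0000 theta=0.0000
After 2 (thin lens f=-38): x=7.0000 theta=7/38 (≈0.1842)
After 3 (propagate distance d=23): x=427/38 (≈11.2368) theta=7/38 (≈0.1842)
After 4 (thin lens f=16): x=427/38 (≈11.2368) theta=-315/608 (≈-0.5181)
After 5 (propagate distance d=29): x=-2303/608 (≈-3.7878) theta=-315/608 (≈-0.5181)
After 6 (thin lens f=17): x=-2303/608 (≈-3.7878) theta=-763/2584 (≈-0.2953)
z_focus = -x_out/theta_out = -(-2303/608)/(-763/2584) = -5593/436 ≈ -12.8280
Rounded to 4 decimal places: z = -12.8280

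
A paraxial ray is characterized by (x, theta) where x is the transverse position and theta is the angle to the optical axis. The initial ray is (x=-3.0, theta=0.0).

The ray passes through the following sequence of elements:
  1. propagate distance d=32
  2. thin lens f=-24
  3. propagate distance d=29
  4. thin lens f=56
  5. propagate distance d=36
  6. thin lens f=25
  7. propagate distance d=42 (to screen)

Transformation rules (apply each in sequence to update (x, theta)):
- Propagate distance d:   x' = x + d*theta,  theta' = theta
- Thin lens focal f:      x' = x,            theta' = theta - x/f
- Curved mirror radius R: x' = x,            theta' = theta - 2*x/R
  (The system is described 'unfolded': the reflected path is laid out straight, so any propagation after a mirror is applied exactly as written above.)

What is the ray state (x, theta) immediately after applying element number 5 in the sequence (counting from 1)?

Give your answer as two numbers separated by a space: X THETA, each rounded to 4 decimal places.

Initial: x=-3.0000 theta=0.0000
After 1 (propagate distance d=32): x=-3.0000 theta=0.0000
After 2 (thin lens f=-24): x=-3.0000 theta=-0.1250
After 3 (propagate distance d=29): x=-6.6250 theta=-0.1250
After 4 (thin lens f=56): x=-6.6250 theta=-3/448 (≈-0.0067)
After 5 (propagate distance d=36): x=-769/112 (≈-6.8661) theta=-3/448 (≈-0.0067)
Rounded to 4 decimal places: x = -6.8661, theta = -0.0067

Answer: -6.8661 -0.0067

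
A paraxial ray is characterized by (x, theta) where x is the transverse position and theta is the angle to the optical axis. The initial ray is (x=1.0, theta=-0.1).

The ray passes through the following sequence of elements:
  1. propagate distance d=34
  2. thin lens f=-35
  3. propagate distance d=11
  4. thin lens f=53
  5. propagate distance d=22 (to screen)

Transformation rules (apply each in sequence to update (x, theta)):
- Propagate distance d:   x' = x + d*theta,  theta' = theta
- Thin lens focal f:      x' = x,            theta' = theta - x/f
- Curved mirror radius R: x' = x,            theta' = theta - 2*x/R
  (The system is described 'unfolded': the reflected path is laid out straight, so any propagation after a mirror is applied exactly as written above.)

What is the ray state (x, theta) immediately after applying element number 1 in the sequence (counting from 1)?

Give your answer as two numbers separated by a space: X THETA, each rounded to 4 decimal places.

Initial: x=1.0000 theta=-0.1000
After 1 (propagate distance d=34): x=-2.4000 theta=-0.1000
Rounded to 4 decimal places: x = -2.4000, theta = -0.1000

Answer: -2.4000 -0.1000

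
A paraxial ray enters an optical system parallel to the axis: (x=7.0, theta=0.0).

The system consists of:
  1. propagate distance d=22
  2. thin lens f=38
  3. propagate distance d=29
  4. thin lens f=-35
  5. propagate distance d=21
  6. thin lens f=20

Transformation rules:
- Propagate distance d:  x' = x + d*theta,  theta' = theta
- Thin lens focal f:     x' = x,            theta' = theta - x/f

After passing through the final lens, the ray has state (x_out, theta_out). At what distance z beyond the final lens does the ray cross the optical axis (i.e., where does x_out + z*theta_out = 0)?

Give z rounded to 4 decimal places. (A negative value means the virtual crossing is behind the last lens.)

Initial: x=7.0000 theta=0.0000
After 1 (propagate distance d=22): x=7.0000 theta=0.0000
After 2 (thin lens f=38): x=7.0000 theta=-7/38 (≈-0.1842)
After 3 (propagate distance d=29): x=63/38 (≈1.6579) theta=-7/38 (≈-0.1842)
After 4 (thin lens f=-35): x=63/38 (≈1.6579) theta=-13/95 (≈-0.1368)
After 5 (propagate distance d=21): x=-231/190 (≈-1.2158) theta=-13/95 (≈-0.1368)
After 6 (thin lens f=20): x=-231/190 (≈-1.2158) theta=-289/3800 (≈-0.0761)
z_focus = -x_out/theta_out = -(-231/190)/(-289/3800) = -4620/289 ≈ -15.9862
Rounded to 4 decimal places: z = -15.9862

Answer: -15.9862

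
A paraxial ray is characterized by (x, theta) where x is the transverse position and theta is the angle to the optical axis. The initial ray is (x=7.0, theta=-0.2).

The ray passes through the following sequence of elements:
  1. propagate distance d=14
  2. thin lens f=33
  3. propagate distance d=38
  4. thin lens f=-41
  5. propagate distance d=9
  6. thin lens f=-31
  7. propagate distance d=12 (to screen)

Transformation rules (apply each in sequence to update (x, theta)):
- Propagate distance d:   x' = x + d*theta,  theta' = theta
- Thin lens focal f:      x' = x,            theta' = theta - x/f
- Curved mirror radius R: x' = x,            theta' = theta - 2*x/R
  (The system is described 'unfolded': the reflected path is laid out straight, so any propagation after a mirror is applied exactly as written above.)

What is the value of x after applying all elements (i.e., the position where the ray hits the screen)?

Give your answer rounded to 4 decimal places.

Initial: x=7.0000 theta=-0.2000
After 1 (propagate distance d=14): x=4.2000 theta=-0.2000
After 2 (thin lens f=33): x=4.2000 theta=-18/55 (≈-0.3273)
After 3 (propagate distance d=38): x=-453/55 (≈-8.2364) theta=-18/55 (≈-0.3273)
After 4 (thin lens f=-41): x=-453/55 (≈-8.2364) theta=-1191/2255 (≈-0.5282)
After 5 (propagate distance d=9): x=-29292/2255 (≈-12.9898) theta=-1191/2255 (≈-0.5282)
After 6 (thin lens f=-31): x=-29292/2255 (≈-12.9898) theta=-66213/69905 (≈-0.9472)
After 7 (propagate distance d=12 (to screen)): x=-1702608/69905 (≈-24.3560) theta=-66213/69905 (≈-0.9472)
Rounded to 4 decimal places: x = -24.3560

Answer: -24.3560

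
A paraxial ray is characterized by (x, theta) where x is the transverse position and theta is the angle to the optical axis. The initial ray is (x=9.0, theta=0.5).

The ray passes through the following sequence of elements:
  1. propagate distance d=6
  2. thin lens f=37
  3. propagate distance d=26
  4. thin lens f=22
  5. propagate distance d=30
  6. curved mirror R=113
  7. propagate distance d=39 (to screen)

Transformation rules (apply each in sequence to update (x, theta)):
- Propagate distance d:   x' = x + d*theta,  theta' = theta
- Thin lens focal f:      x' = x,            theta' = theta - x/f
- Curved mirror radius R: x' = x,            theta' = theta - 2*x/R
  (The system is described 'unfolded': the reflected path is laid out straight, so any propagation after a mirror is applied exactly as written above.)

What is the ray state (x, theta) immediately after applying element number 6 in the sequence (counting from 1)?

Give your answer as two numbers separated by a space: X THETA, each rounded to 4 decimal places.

Initial: x=9.0000 theta=0.5000
After 1 (propagate distance d=6): x=12.0000 theta=0.5000
After 2 (thin lens f=37): x=12.0000 theta=13/74 (≈0.1757)
After 3 (propagate distance d=26): x=613/37 (≈16.5676) theta=13/74 (≈0.1757)
After 4 (thin lens f=22): x=613/37 (≈16.5676) theta=-235/407 (≈-0.5774)
After 5 (propagate distance d=30): x=-307/407 (≈-0.7543) theta=-235/407 (≈-0.5774)
After 6 (curved mirror R=113): x=-307/407 (≈-0.7543) theta=-25941/45991 (≈-0.5640)
Rounded to 4 decimal places: x = -0.7543, theta = -0.5640

Answer: -0.7543 -0.5640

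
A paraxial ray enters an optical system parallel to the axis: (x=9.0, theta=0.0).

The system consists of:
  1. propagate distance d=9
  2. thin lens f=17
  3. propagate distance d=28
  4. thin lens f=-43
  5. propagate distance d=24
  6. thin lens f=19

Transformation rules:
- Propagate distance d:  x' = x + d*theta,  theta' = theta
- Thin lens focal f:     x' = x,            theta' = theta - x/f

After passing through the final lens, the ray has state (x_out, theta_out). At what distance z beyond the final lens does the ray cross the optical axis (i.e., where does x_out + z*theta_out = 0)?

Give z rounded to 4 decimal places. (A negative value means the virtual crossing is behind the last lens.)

Answer: 45.2369

Derivation:
Initial: x=9.0000 theta=0.0000
After 1 (propagate distance d=9): x=9.0000 theta=0.0000
After 2 (thin lens f=17): x=9.0000 theta=-9/17 (≈-0.5294)
After 3 (propagate distance d=28): x=-99/17 (≈-5.8235) theta=-9/17 (≈-0.5294)
After 4 (thin lens f=-43): x=-99/17 (≈-5.8235) theta=-486/731 (≈-0.6648)
After 5 (propagate distance d=24): x=-15921/731 (≈-21.7798) theta=-486/731 (≈-0.6648)
After 6 (thin lens f=19): x=-15921/731 (≈-21.7798) theta=6687/13889 (≈0.4815)
z_focus = -x_out/theta_out = -(-15921/731)/(6687/13889) = 33611/743 ≈ 45.2369
Rounded to 4 decimal places: z = 45.2369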